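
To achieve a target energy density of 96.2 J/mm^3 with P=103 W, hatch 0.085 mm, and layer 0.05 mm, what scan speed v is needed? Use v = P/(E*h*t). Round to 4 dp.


v = 103 / (96.2*0.085*0.05) = 251.9261 mm/s


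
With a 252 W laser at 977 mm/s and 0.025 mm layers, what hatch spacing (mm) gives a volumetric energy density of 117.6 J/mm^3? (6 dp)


h = 252 / (117.6*977*0.025) = 0.087732 mm


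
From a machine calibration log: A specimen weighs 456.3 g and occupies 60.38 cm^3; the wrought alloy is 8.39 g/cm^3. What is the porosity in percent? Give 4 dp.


rho_part = 456.3 / 60.38 = 7.55713813 g/cm^3
Porosity = (1 - 7.55713813/8.39)*100 = 9.9268 %


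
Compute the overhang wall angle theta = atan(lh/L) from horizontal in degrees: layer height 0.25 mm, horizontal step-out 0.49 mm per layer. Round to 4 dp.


angle = atan(0.25/0.49) = 27.0309 degrees


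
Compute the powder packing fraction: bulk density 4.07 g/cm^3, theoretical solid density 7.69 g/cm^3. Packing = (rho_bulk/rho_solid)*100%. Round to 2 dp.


Packing = (4.07/7.69)*100 = 52.93 %


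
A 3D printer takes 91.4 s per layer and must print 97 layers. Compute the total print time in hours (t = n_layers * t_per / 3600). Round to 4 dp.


t = 97 * 91.4 / 3600 = 2.4627 hrs


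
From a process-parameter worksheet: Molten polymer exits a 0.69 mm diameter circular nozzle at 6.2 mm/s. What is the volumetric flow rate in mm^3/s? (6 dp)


A = pi*(0.69/2)^2 = 0.37392807 mm^2
Q = 0.37392807 * 6.2 = 2.318354 mm^3/s


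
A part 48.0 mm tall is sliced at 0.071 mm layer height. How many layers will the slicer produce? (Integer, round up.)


Layers = ceil(48.0/0.071) = 677


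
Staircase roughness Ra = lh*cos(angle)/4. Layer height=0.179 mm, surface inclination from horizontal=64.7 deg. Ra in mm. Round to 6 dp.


Ra = 0.179 * cos(64.7) / 4 = 0.019124 mm


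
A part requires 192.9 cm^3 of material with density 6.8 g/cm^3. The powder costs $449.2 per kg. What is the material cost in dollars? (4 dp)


Mass = 192.9*6.8/1000 = 1.31172 kg
Cost = 1.31172 * 449.2 = 589.2246 $


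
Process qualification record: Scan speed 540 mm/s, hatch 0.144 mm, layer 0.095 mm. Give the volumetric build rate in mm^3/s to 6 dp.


Rate = 540 * 0.144 * 0.095 = 7.3872 mm^3/s


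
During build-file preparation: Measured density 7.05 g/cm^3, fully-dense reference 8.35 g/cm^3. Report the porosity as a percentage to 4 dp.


Porosity = (1-7.05/8.35)*100 = 15.5689 %


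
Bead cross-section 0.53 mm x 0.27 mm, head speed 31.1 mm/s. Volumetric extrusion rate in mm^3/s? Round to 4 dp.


Rate = 0.53 * 0.27 * 31.1 = 4.4504 mm^3/s


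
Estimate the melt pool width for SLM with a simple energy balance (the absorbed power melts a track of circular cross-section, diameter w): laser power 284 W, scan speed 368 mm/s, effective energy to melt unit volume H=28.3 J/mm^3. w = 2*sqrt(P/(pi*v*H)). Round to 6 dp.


w = 2*sqrt(284/(pi*368*28.3)) = 0.186336 mm


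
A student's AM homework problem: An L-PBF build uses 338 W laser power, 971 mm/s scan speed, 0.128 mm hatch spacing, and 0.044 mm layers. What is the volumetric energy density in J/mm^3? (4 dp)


E = 338 / (971*0.128*0.044) = 61.8066 J/mm^3


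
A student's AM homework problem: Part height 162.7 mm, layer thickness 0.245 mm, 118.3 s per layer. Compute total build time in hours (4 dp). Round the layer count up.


Layers = ceil(162.7/0.245) = 665
t = 665 * 118.3 / 3600 = 21.8526 hrs


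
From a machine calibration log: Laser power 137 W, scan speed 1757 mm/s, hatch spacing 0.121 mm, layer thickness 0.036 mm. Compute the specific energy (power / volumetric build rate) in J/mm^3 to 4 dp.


Build rate = 1757 * 0.121 * 0.036 = 7.653492 mm^3/s
SE = 137 / 7.653492 = 17.9003 J/mm^3


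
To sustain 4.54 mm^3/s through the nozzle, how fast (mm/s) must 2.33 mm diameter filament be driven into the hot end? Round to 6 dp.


A = pi*(2.33/2)^2 = 4.263848
v = 4.54 / 4.263848 = 1.064766 mm/s


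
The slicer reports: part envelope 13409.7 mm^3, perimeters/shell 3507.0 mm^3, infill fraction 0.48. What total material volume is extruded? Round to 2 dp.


V_infill = (13409.7 - 3507.0) * 0.48 = 4753.3
V_total = 3507.0 + 4753.3 = 8260.3 mm^3


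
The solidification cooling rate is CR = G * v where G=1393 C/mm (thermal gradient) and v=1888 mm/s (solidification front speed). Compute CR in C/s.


CR = 1393 * 1888 = 2629984 C/s


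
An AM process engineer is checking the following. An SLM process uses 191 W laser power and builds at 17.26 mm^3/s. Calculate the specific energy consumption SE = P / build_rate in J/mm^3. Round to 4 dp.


SE = 191 / 17.26 = 11.066 J/mm^3


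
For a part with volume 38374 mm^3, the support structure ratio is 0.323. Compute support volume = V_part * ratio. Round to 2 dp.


V_support = 38374 * 0.323 = 12394.8 mm^3


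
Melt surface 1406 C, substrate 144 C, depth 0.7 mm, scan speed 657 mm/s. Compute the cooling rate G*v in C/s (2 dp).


G = (1406-144)/0.7 = 1802.85714286 C/mm
CR = 1802.85714286 * 657 = 1184477.14 C/s


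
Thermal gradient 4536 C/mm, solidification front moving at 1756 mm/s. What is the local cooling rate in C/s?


CR = 4536 * 1756 = 7965216 C/s


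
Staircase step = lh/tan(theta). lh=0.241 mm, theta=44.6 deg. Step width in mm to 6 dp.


step = 0.241 / tan(44.6) = 0.244389 mm


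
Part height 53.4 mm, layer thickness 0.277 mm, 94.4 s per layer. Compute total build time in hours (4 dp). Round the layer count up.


Layers = ceil(53.4/0.277) = 193
t = 193 * 94.4 / 3600 = 5.0609 hrs


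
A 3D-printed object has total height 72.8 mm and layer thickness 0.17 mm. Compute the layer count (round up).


Layers = ceil(72.8/0.17) = 429


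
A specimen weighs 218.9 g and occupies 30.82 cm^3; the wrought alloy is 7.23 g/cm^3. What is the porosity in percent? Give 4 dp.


rho_part = 218.9 / 30.82 = 7.10253082 g/cm^3
Porosity = (1 - 7.10253082/7.23)*100 = 1.7631 %


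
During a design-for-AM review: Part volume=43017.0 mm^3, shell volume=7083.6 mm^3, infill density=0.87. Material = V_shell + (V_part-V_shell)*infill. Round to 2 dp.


V_infill = (43017.0 - 7083.6) * 0.87 = 31262.06
V_total = 7083.6 + 31262.06 = 38345.66 mm^3


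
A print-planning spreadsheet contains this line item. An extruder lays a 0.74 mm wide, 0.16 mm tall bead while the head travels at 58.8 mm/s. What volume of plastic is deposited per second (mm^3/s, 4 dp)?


Rate = 0.74 * 0.16 * 58.8 = 6.9619 mm^3/s


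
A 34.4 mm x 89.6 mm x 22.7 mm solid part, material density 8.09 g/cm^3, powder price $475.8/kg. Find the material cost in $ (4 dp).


V = 34.4 * 89.6 * 22.7 = 69966.848 mm^3 = 69.966848 cm^3
Mass = 69.966848 * 8.09 / 1000 = 0.5660318 kg
Cost = 0.5660318 * 475.8 = 269.3179 $


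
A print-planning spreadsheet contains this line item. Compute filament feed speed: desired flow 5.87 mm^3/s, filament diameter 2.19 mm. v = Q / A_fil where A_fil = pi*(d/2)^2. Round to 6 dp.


A = pi*(2.19/2)^2 = 3.766848
v = 5.87 / 3.766848 = 1.558332 mm/s


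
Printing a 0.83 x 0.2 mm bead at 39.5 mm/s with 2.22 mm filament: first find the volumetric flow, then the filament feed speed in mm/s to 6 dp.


Q = 0.83 * 0.2 * 39.5 = 6.557 mm^3/s
A_fil = pi*(2.22/2)^2 = 3.87075631 mm^2
v_feed = 6.557 / 3.87075631 = 1.693984 mm/s


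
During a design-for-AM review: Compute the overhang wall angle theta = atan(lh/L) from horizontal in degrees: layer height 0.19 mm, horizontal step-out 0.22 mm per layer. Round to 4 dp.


angle = atan(0.19/0.22) = 40.8151 degrees


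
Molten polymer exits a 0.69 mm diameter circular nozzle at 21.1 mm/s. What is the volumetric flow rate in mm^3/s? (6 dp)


A = pi*(0.69/2)^2 = 0.37392807 mm^2
Q = 0.37392807 * 21.1 = 7.889882 mm^3/s


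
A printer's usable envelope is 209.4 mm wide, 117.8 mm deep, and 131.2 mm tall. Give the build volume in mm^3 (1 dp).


V = 209.4 * 117.8 * 131.2 = 3236352.4 mm^3


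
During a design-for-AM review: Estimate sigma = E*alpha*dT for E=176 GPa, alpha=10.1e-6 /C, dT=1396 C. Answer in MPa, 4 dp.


sigma = 176*1000 * 10.1e-6 * 1396 = 2481.5296 MPa


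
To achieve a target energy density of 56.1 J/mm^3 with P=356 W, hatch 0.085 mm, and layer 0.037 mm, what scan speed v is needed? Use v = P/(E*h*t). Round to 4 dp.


v = 356 / (56.1*0.085*0.037) = 2017.746 mm/s


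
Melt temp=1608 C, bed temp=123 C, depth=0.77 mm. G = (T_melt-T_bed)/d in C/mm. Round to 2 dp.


G = (1608-123)/0.77 = 1928.57 C/mm


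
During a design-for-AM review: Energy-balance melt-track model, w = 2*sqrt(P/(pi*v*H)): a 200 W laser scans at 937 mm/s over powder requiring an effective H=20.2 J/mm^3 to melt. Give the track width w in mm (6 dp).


w = 2*sqrt(200/(pi*937*20.2)) = 0.115991 mm


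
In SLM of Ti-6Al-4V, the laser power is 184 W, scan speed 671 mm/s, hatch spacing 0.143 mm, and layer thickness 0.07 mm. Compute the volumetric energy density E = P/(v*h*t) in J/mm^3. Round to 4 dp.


E = 184 / (671*0.143*0.07) = 27.3944 J/mm^3


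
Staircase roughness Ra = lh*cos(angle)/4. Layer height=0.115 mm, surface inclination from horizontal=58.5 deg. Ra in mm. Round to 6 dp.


Ra = 0.115 * cos(58.5) / 4 = 0.015022 mm


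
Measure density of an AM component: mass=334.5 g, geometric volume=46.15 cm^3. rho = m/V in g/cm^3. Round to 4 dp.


rho = 334.5 / 46.15 = 7.2481 g/cm^3


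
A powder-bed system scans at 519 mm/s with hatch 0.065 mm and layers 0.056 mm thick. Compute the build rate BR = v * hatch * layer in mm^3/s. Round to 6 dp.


Rate = 519 * 0.065 * 0.056 = 1.88916 mm^3/s


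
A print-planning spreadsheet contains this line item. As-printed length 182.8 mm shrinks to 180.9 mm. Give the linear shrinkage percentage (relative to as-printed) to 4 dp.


Shrinkage = ((182.8-180.9)/182.8)*100 = 1.0394 %


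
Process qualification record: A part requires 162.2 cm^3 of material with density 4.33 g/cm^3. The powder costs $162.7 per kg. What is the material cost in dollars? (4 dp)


Mass = 162.2*4.33/1000 = 0.702326 kg
Cost = 0.702326 * 162.7 = 114.2684 $


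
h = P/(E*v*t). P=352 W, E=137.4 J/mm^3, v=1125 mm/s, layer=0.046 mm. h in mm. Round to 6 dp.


h = 352 / (137.4*1125*0.046) = 0.049505 mm


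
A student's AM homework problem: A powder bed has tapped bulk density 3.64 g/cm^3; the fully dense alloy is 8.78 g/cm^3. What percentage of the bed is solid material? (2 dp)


Packing = (3.64/8.78)*100 = 41.46 %


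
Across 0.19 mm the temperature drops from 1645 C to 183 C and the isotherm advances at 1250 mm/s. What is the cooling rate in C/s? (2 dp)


G = (1645-183)/0.19 = 7694.73684211 C/mm
CR = 7694.73684211 * 1250 = 9618421.05 C/s


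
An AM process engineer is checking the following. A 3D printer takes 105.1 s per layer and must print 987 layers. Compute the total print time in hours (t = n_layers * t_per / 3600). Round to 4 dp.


t = 987 * 105.1 / 3600 = 28.8149 hrs


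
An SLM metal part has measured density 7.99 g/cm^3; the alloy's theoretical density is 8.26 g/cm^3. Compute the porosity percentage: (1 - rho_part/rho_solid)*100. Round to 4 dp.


Porosity = (1-7.99/8.26)*100 = 3.2688 %


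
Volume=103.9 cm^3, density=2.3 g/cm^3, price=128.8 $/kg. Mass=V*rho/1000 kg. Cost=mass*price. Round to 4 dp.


Mass = 103.9*2.3/1000 = 0.23897 kg
Cost = 0.23897 * 128.8 = 30.7793 $


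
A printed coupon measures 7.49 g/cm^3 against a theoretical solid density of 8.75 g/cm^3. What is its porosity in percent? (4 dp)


Porosity = (1-7.49/8.75)*100 = 14.4 %


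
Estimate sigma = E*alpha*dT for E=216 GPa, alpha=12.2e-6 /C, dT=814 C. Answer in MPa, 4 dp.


sigma = 216*1000 * 12.2e-6 * 814 = 2145.0528 MPa


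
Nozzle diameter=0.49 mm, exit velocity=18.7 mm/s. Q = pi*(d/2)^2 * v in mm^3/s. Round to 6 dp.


A = pi*(0.49/2)^2 = 0.1885741 mm^2
Q = 0.1885741 * 18.7 = 3.526336 mm^3/s


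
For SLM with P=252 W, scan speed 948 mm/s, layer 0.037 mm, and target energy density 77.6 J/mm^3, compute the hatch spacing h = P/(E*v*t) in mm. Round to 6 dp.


h = 252 / (77.6*948*0.037) = 0.092582 mm


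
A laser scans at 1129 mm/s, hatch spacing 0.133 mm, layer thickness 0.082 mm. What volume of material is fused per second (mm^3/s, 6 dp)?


Rate = 1129 * 0.133 * 0.082 = 12.312874 mm^3/s


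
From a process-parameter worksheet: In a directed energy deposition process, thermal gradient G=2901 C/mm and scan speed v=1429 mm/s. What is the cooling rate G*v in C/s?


CR = 2901 * 1429 = 4145529 C/s


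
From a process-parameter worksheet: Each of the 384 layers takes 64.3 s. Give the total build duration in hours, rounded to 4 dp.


t = 384 * 64.3 / 3600 = 6.8587 hrs


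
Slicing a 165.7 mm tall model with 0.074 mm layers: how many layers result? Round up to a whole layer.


Layers = ceil(165.7/0.074) = 2240


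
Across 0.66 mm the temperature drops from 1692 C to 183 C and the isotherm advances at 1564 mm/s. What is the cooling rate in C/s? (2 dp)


G = (1692-183)/0.66 = 2286.36363636 C/mm
CR = 2286.36363636 * 1564 = 3575872.73 C/s


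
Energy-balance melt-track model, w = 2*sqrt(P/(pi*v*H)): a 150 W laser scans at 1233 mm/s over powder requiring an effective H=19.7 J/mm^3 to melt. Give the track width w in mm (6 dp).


w = 2*sqrt(150/(pi*1233*19.7)) = 0.088672 mm


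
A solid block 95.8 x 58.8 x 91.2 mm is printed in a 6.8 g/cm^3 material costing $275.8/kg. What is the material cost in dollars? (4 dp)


V = 95.8 * 58.8 * 91.2 = 513733.248 mm^3 = 513.733248 cm^3
Mass = 513.733248 * 6.8 / 1000 = 3.49338609 kg
Cost = 3.49338609 * 275.8 = 963.4759 $


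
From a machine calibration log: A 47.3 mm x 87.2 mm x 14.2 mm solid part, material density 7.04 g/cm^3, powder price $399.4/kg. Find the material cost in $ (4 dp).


V = 47.3 * 87.2 * 14.2 = 58568.752 mm^3 = 58.568752 cm^3
Mass = 58.568752 * 7.04 / 1000 = 0.41232401 kg
Cost = 0.41232401 * 399.4 = 164.6822 $


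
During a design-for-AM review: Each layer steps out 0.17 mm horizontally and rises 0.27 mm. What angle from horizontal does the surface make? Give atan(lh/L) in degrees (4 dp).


angle = atan(0.27/0.17) = 57.8043 degrees


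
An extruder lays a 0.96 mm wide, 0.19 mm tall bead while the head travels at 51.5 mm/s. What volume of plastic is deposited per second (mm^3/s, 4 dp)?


Rate = 0.96 * 0.19 * 51.5 = 9.3936 mm^3/s


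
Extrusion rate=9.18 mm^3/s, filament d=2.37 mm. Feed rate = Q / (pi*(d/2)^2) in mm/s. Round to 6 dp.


A = pi*(2.37/2)^2 = 4.411503
v = 9.18 / 4.411503 = 2.080923 mm/s


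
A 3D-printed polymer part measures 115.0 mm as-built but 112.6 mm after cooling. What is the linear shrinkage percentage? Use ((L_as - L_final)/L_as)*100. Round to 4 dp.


Shrinkage = ((115.0-112.6)/115.0)*100 = 2.087 %


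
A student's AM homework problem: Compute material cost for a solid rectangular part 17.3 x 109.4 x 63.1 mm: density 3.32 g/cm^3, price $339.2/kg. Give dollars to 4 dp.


V = 17.3 * 109.4 * 63.1 = 119424.322 mm^3 = 119.424322 cm^3
Mass = 119.424322 * 3.32 / 1000 = 0.39648875 kg
Cost = 0.39648875 * 339.2 = 134.489 $


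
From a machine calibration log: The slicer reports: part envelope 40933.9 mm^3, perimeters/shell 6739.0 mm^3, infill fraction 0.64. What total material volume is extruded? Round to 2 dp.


V_infill = (40933.9 - 6739.0) * 0.64 = 21884.74
V_total = 6739.0 + 21884.74 = 28623.74 mm^3


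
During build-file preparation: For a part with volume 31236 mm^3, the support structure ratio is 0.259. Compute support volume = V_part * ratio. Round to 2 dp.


V_support = 31236 * 0.259 = 8090.12 mm^3


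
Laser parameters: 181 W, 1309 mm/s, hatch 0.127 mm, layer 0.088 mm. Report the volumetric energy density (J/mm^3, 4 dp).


E = 181 / (1309*0.127*0.088) = 12.3724 J/mm^3


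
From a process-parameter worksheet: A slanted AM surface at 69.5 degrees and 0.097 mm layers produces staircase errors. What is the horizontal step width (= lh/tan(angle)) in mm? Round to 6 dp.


step = 0.097 / tan(69.5) = 0.036267 mm


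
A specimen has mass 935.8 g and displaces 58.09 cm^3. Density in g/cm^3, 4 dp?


rho = 935.8 / 58.09 = 16.1095 g/cm^3


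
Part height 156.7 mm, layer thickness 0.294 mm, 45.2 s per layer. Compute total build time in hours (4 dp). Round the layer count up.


Layers = ceil(156.7/0.294) = 533
t = 533 * 45.2 / 3600 = 6.6921 hrs


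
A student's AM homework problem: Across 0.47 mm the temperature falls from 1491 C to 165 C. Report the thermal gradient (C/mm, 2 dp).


G = (1491-165)/0.47 = 2821.28 C/mm


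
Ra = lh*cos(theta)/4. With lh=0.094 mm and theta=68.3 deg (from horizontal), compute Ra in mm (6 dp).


Ra = 0.094 * cos(68.3) / 4 = 0.008689 mm


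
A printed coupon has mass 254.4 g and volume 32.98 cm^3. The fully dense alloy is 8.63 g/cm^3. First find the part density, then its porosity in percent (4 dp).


rho_part = 254.4 / 32.98 = 7.71376592 g/cm^3
Porosity = (1 - 7.71376592/8.63)*100 = 10.6168 %


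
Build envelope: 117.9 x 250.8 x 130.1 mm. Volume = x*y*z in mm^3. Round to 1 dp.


V = 117.9 * 250.8 * 130.1 = 3846968.5 mm^3


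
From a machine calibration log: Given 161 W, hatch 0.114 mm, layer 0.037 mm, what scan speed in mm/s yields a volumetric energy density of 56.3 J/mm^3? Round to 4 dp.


v = 161 / (56.3*0.114*0.037) = 677.9707 mm/s


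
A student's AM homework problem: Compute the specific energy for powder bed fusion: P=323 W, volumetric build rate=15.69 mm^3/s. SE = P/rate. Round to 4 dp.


SE = 323 / 15.69 = 20.5864 J/mm^3


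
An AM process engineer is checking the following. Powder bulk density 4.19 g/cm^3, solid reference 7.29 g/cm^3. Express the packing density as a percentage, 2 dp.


Packing = (4.19/7.29)*100 = 57.48 %


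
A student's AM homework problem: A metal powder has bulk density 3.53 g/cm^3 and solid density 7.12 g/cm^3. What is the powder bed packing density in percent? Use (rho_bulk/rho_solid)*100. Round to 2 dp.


Packing = (3.53/7.12)*100 = 49.58 %


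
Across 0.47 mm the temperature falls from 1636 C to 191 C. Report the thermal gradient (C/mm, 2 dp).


G = (1636-191)/0.47 = 3074.47 C/mm


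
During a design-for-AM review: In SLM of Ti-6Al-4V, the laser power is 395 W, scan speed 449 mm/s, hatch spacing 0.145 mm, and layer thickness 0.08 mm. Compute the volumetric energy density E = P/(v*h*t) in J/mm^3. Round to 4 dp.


E = 395 / (449*0.145*0.08) = 75.839 J/mm^3


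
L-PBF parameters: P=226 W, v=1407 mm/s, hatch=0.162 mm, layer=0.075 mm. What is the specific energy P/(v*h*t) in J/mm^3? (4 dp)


Build rate = 1407 * 0.162 * 0.075 = 17.09505 mm^3/s
SE = 226 / 17.09505 = 13.2202 J/mm^3


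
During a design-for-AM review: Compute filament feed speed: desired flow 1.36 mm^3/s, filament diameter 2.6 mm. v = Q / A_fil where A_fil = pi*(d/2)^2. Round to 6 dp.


A = pi*(2.6/2)^2 = 5.309292
v = 1.36 / 5.309292 = 0.256155 mm/s


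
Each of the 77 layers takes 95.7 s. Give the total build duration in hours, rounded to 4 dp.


t = 77 * 95.7 / 3600 = 2.0469 hrs


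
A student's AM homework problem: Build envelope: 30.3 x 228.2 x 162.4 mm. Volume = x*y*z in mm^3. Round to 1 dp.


V = 30.3 * 228.2 * 162.4 = 1122908.3 mm^3


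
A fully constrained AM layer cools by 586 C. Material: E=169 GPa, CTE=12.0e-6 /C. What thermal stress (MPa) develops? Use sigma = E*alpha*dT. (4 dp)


sigma = 169*1000 * 12.0e-6 * 586 = 1188.408 MPa


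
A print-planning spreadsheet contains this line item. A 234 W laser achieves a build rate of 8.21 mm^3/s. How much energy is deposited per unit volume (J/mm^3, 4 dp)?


SE = 234 / 8.21 = 28.5018 J/mm^3


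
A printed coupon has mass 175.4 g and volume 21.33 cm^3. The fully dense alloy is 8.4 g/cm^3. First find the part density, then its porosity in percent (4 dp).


rho_part = 175.4 / 21.33 = 8.22315987 g/cm^3
Porosity = (1 - 8.22315987/8.4)*100 = 2.1052 %


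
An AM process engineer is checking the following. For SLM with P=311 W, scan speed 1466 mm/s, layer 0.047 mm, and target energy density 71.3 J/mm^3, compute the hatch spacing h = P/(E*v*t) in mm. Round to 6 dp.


h = 311 / (71.3*1466*0.047) = 0.063305 mm


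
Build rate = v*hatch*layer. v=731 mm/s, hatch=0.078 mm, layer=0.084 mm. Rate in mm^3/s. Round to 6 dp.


Rate = 731 * 0.078 * 0.084 = 4.789512 mm^3/s


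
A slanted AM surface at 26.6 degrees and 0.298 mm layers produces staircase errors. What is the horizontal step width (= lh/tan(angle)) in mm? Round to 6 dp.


step = 0.298 / tan(26.6) = 0.595092 mm


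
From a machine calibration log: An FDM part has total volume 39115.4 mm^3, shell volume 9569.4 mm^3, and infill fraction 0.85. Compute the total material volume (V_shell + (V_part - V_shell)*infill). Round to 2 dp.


V_infill = (39115.4 - 9569.4) * 0.85 = 25114.1
V_total = 9569.4 + 25114.1 = 34683.5 mm^3


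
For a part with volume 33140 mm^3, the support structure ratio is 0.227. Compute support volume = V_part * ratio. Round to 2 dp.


V_support = 33140 * 0.227 = 7522.78 mm^3


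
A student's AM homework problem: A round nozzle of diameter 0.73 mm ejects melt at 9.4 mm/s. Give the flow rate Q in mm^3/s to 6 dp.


A = pi*(0.73/2)^2 = 0.41853868 mm^2
Q = 0.41853868 * 9.4 = 3.934264 mm^3/s


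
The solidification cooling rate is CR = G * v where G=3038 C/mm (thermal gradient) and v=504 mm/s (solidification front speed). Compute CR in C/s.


CR = 3038 * 504 = 1531152 C/s


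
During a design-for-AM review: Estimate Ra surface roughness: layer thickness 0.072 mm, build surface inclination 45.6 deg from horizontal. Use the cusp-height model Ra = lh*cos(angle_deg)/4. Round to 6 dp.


Ra = 0.072 * cos(45.6) / 4 = 0.012594 mm


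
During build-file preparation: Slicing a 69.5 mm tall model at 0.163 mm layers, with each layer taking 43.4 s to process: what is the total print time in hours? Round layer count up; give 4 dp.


Layers = ceil(69.5/0.163) = 427
t = 427 * 43.4 / 3600 = 5.1477 hrs


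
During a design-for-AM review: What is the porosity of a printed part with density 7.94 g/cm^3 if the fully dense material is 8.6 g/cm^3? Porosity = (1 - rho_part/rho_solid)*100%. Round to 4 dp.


Porosity = (1-7.94/8.6)*100 = 7.6744 %


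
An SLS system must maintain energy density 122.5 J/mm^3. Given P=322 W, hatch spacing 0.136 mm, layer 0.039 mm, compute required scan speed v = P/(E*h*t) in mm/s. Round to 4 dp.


v = 322 / (122.5*0.136*0.039) = 495.5828 mm/s


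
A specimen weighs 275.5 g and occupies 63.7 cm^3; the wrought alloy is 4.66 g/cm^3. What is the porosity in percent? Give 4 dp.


rho_part = 275.5 / 63.7 = 4.32496075 g/cm^3
Porosity = (1 - 4.32496075/4.66)*100 = 7.1897 %


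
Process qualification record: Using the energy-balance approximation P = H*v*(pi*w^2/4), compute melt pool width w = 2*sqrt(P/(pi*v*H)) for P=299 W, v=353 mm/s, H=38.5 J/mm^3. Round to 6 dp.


w = 2*sqrt(299/(pi*353*38.5)) = 0.167368 mm


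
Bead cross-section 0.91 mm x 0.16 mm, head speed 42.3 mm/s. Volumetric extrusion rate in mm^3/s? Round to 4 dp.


Rate = 0.91 * 0.16 * 42.3 = 6.1589 mm^3/s


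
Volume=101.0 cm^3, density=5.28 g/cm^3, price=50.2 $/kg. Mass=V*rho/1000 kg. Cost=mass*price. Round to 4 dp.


Mass = 101.0*5.28/1000 = 0.53328 kg
Cost = 0.53328 * 50.2 = 26.7707 $


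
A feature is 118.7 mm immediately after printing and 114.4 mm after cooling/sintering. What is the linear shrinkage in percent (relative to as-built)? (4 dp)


Shrinkage = ((118.7-114.4)/118.7)*100 = 3.6226 %


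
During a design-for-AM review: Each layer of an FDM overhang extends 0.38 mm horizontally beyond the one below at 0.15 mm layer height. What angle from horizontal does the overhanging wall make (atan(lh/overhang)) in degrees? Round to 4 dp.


angle = atan(0.15/0.38) = 21.541 degrees


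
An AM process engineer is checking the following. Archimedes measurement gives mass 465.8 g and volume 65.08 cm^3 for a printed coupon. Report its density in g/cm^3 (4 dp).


rho = 465.8 / 65.08 = 7.1573 g/cm^3


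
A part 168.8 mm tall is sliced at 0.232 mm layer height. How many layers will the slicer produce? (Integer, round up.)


Layers = ceil(168.8/0.232) = 728


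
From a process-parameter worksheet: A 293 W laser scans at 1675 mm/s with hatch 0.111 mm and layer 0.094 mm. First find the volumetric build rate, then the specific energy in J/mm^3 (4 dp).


Build rate = 1675 * 0.111 * 0.094 = 17.47695 mm^3/s
SE = 293 / 17.47695 = 16.7649 J/mm^3


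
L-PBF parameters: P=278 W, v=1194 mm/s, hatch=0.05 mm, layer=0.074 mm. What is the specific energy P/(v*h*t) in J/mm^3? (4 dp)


Build rate = 1194 * 0.05 * 0.074 = 4.4178 mm^3/s
SE = 278 / 4.4178 = 62.9272 J/mm^3


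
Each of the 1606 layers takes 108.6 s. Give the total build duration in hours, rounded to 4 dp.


t = 1606 * 108.6 / 3600 = 48.4477 hrs


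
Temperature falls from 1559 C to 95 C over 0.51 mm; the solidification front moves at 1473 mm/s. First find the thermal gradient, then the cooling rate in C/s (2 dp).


G = (1559-95)/0.51 = 2870.58823529 C/mm
CR = 2870.58823529 * 1473 = 4228376.47 C/s


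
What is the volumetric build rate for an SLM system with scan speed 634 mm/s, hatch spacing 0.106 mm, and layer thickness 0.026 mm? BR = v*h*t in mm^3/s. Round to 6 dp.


Rate = 634 * 0.106 * 0.026 = 1.747304 mm^3/s


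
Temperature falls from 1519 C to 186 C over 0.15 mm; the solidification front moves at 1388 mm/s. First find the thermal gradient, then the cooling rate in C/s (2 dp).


G = (1519-186)/0.15 = 8886.66666667 C/mm
CR = 8886.66666667 * 1388 = 12334693.33 C/s


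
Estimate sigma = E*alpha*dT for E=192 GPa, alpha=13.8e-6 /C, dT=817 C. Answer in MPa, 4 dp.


sigma = 192*1000 * 13.8e-6 * 817 = 2164.7232 MPa


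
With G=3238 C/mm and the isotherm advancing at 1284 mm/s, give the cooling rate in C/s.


CR = 3238 * 1284 = 4157592 C/s


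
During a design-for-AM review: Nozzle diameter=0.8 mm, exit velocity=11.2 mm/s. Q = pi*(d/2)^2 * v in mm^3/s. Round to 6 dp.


A = pi*(0.8/2)^2 = 0.50265482 mm^2
Q = 0.50265482 * 11.2 = 5.629734 mm^3/s


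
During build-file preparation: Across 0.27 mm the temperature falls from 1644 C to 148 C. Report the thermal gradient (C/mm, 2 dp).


G = (1644-148)/0.27 = 5540.74 C/mm


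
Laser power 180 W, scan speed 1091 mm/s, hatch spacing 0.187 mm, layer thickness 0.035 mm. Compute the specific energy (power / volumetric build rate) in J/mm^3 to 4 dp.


Build rate = 1091 * 0.187 * 0.035 = 7.140595 mm^3/s
SE = 180 / 7.140595 = 25.208 J/mm^3


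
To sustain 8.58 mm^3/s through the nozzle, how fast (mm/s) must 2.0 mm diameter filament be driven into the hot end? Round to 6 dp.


A = pi*(2.0/2)^2 = 3.141593
v = 8.58 / 3.141593 = 2.731099 mm/s


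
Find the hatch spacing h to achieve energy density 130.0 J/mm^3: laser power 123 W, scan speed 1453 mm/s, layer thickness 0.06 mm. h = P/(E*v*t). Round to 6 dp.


h = 123 / (130.0*1453*0.06) = 0.010853 mm


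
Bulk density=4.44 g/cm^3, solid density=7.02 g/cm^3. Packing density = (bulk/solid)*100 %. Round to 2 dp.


Packing = (4.44/7.02)*100 = 63.25 %


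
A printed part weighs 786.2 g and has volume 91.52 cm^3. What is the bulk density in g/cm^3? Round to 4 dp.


rho = 786.2 / 91.52 = 8.5905 g/cm^3


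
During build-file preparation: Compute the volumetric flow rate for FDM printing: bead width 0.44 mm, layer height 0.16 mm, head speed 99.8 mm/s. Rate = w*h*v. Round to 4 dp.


Rate = 0.44 * 0.16 * 99.8 = 7.0259 mm^3/s


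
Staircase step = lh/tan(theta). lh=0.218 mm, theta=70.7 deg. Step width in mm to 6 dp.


step = 0.218 / tan(70.7) = 0.076343 mm


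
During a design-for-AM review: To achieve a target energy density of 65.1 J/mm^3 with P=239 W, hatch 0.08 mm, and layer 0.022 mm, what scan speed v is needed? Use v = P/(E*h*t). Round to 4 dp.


v = 239 / (65.1*0.08*0.022) = 2085.9517 mm/s


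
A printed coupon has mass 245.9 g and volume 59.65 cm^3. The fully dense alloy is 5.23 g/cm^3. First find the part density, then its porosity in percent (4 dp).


rho_part = 245.9 / 59.65 = 4.12238055 g/cm^3
Porosity = (1 - 4.12238055/5.23)*100 = 21.1782 %


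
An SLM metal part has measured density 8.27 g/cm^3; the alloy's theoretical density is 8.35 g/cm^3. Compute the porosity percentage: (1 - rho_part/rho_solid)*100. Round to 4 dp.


Porosity = (1-8.27/8.35)*100 = 0.9581 %


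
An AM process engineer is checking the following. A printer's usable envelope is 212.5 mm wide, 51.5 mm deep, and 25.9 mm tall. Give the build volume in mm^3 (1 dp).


V = 212.5 * 51.5 * 25.9 = 283443.1 mm^3


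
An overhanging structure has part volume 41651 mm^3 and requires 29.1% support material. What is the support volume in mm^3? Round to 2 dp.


V_support = 41651 * 0.291 = 12120.44 mm^3


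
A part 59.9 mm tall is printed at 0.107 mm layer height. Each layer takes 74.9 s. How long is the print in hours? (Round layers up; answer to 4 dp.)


Layers = ceil(59.9/0.107) = 560
t = 560 * 74.9 / 3600 = 11.6511 hrs


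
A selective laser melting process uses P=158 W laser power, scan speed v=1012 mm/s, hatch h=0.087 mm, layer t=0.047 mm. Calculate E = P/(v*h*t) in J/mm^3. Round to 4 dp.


E = 158 / (1012*0.087*0.047) = 38.1821 J/mm^3


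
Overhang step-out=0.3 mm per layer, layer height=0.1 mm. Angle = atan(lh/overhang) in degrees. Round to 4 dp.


angle = atan(0.1/0.3) = 18.4349 degrees


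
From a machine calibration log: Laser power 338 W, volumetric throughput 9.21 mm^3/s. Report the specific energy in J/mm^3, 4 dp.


SE = 338 / 9.21 = 36.6992 J/mm^3


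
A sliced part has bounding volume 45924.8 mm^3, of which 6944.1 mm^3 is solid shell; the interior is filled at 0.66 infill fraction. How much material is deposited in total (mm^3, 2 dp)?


V_infill = (45924.8 - 6944.1) * 0.66 = 25727.26
V_total = 6944.1 + 25727.26 = 32671.36 mm^3


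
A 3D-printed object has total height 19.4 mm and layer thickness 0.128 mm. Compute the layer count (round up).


Layers = ceil(19.4/0.128) = 152


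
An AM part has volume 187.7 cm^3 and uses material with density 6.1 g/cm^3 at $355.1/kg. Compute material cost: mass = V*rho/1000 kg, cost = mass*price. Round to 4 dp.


Mass = 187.7*6.1/1000 = 1.14497 kg
Cost = 1.14497 * 355.1 = 406.5788 $


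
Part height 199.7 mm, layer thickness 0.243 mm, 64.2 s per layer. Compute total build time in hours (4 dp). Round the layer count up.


Layers = ceil(199.7/0.243) = 822
t = 822 * 64.2 / 3600 = 14.659 hrs


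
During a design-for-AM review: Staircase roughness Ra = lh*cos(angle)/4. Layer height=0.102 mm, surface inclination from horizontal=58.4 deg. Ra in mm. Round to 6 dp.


Ra = 0.102 * cos(58.4) / 4 = 0.013362 mm


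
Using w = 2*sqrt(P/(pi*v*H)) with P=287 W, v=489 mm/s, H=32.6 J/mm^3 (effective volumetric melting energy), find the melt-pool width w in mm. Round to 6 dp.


w = 2*sqrt(287/(pi*489*32.6)) = 0.151402 mm


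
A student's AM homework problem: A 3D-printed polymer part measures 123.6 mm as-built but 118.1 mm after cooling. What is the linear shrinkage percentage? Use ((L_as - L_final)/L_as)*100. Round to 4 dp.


Shrinkage = ((123.6-118.1)/123.6)*100 = 4.4498 %


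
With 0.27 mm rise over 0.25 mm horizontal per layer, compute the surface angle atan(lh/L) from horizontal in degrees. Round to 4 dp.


angle = atan(0.27/0.25) = 47.2026 degrees


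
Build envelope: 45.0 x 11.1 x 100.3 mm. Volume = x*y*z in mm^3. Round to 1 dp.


V = 45.0 * 11.1 * 100.3 = 50099.9 mm^3


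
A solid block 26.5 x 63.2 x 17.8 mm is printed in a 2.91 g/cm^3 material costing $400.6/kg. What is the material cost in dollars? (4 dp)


V = 26.5 * 63.2 * 17.8 = 29811.44 mm^3 = 29.81144 cm^3
Mass = 29.81144 * 2.91 / 1000 = 0.08675129 kg
Cost = 0.08675129 * 400.6 = 34.7526 $


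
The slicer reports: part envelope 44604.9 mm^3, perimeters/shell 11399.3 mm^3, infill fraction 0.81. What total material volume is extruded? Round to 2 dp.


V_infill = (44604.9 - 11399.3) * 0.81 = 26896.54
V_total = 11399.3 + 26896.54 = 38295.84 mm^3


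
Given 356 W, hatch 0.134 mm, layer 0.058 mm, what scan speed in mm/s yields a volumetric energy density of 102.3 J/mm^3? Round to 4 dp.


v = 356 / (102.3*0.134*0.058) = 447.7562 mm/s


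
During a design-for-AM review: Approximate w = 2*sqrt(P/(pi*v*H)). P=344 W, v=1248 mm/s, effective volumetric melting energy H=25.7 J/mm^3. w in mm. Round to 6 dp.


w = 2*sqrt(344/(pi*1248*25.7)) = 0.116859 mm


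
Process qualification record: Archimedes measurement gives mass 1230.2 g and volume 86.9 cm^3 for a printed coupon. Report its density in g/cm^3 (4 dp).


rho = 1230.2 / 86.9 = 14.1565 g/cm^3


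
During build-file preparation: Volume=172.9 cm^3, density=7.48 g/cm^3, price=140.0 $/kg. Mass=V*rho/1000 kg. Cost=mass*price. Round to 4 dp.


Mass = 172.9*7.48/1000 = 1.293292 kg
Cost = 1.293292 * 140.0 = 181.0609 $


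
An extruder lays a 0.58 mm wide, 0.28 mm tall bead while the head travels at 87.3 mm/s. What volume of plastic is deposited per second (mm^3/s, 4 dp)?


Rate = 0.58 * 0.28 * 87.3 = 14.1775 mm^3/s


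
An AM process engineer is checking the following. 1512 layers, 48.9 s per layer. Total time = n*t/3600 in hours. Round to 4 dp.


t = 1512 * 48.9 / 3600 = 20.538 hrs


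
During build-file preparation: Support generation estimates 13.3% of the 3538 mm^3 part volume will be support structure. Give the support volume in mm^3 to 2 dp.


V_support = 3538 * 0.133 = 470.55 mm^3


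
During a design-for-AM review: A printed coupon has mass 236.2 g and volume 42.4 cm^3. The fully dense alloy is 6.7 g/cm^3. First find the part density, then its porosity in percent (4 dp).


rho_part = 236.2 / 42.4 = 5.57075472 g/cm^3
Porosity = (1 - 5.57075472/6.7)*100 = 16.8544 %


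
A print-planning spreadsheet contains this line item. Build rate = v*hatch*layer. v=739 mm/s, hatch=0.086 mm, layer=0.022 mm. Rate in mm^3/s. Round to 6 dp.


Rate = 739 * 0.086 * 0.022 = 1.398188 mm^3/s


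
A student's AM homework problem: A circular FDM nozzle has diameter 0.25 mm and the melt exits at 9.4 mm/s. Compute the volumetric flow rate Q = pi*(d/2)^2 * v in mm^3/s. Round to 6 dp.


A = pi*(0.25/2)^2 = 0.04908739 mm^2
Q = 0.04908739 * 9.4 = 0.461421 mm^3/s


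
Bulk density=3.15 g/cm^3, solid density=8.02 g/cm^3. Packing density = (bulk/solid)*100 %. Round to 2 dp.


Packing = (3.15/8.02)*100 = 39.28 %


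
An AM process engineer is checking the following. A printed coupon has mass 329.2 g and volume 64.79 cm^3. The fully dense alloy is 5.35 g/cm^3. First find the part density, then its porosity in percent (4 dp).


rho_part = 329.2 / 64.79 = 5.08103102 g/cm^3
Porosity = (1 - 5.08103102/5.35)*100 = 5.0275 %


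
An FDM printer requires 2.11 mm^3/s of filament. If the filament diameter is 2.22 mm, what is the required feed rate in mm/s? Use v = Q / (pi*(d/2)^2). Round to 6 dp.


A = pi*(2.22/2)^2 = 3.870756
v = 2.11 / 3.870756 = 0.545113 mm/s


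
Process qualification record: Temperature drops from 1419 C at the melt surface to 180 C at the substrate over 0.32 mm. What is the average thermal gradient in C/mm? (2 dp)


G = (1419-180)/0.32 = 3871.88 C/mm


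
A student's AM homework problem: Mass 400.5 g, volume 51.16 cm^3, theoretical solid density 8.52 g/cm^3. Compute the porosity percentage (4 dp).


rho_part = 400.5 / 51.16 = 7.82838155 g/cm^3
Porosity = (1 - 7.82838155/8.52)*100 = 8.1176 %


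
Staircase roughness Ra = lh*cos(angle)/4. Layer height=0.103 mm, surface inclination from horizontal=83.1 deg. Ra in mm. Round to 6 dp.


Ra = 0.103 * cos(83.1) / 4 = 0.003094 mm


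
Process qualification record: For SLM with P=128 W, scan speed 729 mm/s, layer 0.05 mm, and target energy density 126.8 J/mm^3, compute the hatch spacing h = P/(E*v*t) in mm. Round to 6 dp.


h = 128 / (126.8*729*0.05) = 0.027694 mm


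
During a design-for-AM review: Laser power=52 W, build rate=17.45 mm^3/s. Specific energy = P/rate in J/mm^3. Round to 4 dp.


SE = 52 / 17.45 = 2.9799 J/mm^3


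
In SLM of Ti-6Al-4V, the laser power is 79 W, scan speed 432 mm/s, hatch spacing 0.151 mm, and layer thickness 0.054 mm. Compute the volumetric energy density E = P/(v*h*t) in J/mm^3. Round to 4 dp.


E = 79 / (432*0.151*0.054) = 22.4271 J/mm^3


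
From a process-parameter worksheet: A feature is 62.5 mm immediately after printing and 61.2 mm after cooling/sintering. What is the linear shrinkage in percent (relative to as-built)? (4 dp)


Shrinkage = ((62.5-61.2)/62.5)*100 = 2.08 %


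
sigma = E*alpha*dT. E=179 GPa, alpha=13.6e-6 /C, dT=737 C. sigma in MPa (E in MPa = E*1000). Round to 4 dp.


sigma = 179*1000 * 13.6e-6 * 737 = 1794.1528 MPa


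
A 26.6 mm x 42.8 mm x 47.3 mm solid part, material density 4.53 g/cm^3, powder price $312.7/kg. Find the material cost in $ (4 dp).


V = 26.6 * 42.8 * 47.3 = 53850.104 mm^3 = 53.850104 cm^3
Mass = 53.850104 * 4.53 / 1000 = 0.24394097 kg
Cost = 0.24394097 * 312.7 = 76.2803 $


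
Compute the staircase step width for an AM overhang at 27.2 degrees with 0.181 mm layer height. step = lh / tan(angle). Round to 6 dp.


step = 0.181 / tan(27.2) = 0.352188 mm


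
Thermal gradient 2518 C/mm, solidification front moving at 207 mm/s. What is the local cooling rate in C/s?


CR = 2518 * 207 = 521226 C/s


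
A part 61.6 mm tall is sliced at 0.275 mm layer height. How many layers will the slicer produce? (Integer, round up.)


Layers = ceil(61.6/0.275) = 224


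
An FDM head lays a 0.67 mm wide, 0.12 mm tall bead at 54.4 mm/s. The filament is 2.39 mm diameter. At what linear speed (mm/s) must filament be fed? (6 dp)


Q = 0.67 * 0.12 * 54.4 = 4.37376 mm^3/s
A_fil = pi*(2.39/2)^2 = 4.48627285 mm^2
v_feed = 4.37376 / 4.48627285 = 0.974921 mm/s


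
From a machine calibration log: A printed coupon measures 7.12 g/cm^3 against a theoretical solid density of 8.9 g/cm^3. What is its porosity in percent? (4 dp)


Porosity = (1-7.12/8.9)*100 = 20.0 %


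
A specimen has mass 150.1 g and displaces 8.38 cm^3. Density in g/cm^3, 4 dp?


rho = 150.1 / 8.38 = 17.9117 g/cm^3


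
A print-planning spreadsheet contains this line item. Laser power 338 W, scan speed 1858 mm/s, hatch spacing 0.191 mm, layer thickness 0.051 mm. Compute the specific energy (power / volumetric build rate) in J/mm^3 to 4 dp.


Build rate = 1858 * 0.191 * 0.051 = 18.098778 mm^3/s
SE = 338 / 18.098778 = 18.6753 J/mm^3


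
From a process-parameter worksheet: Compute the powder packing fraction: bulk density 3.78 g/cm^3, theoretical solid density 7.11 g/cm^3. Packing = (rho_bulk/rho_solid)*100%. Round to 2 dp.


Packing = (3.78/7.11)*100 = 53.16 %


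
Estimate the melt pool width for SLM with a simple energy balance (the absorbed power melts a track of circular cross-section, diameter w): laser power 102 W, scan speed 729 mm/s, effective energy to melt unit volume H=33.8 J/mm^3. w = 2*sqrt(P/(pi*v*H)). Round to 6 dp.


w = 2*sqrt(102/(pi*729*33.8)) = 0.072599 mm


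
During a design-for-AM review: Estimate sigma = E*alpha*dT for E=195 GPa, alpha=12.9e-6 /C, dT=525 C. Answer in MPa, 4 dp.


sigma = 195*1000 * 12.9e-6 * 525 = 1320.6375 MPa


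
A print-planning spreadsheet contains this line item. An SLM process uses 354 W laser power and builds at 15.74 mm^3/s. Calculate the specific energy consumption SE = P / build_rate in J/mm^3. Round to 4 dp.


SE = 354 / 15.74 = 22.4905 J/mm^3


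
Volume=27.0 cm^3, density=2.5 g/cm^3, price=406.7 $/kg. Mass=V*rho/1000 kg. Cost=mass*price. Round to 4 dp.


Mass = 27.0*2.5/1000 = 0.0675 kg
Cost = 0.0675 * 406.7 = 27.4523 $
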